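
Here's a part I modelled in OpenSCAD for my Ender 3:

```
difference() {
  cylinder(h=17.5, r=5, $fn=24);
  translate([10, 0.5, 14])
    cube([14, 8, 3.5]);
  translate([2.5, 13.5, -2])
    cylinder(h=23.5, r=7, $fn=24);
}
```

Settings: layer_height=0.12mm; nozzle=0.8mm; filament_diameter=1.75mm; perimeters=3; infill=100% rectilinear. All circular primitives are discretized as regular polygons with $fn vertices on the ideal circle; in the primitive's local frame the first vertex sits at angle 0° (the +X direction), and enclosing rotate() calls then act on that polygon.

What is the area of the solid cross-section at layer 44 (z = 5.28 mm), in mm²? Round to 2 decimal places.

At z = 5.28 mm: the r=5 cylinder gives a regular 24-gon of circumradius 5 (constant along its height) (area = (24/2)·5.000²·sin(360°/24) = 77.65 mm²); the cube at (10, 0.5) is absent (z outside [14, 17.5]); the r=7 cylinder at (2.5, 13.5) gives a regular 24-gon of circumradius 7 (constant along its height) (area = (24/2)·7.000²·sin(360°/24) = 152.19 mm²); After the difference (first − rest): starting from the r=5 cylinder (77.65 mm²), the r=7 cylinder at (2.5, 13.5) misses the remaining region (no effect) — area = 77.65 mm². Overall, the cross-section is a single solid region. Net area = 77.65 mm².

77.65 mm²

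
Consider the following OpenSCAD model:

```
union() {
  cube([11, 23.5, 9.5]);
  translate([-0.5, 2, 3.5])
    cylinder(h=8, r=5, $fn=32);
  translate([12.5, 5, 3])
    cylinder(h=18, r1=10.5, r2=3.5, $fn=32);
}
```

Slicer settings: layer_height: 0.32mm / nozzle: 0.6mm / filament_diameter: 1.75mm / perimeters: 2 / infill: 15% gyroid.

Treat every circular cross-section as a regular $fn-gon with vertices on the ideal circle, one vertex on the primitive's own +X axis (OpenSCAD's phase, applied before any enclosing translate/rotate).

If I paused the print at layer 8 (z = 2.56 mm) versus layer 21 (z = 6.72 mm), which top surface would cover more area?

layer 21 (z = 6.72 mm)

Layer 8 (z = 2.56): the cube (footprint 11×23.5) is included at this height (area 258.50 mm²); the cylinder at (-0.5, 2) is absent (z outside [3.5, 11.5]); the cone at (12.5, 5) is not intersected at this z (z outside [3, 21]); Taking the union: only the 11×23.5 cube is present, so the union is just that shape — area = 258.50 mm². So its area = 258.50 mm². Layer 21 (z = 6.72): the 11×23.5 cube contributes its full rectangle (area 258.50 mm²); the r=5 cylinder at (-0.5, 2) gives a regular 32-gon of circumradius 5 (constant along its height) (area = (32/2)·5.000²·sin(360°/32) = 78.04 mm²); the cone at (12.5, 5): at t=0.207 of its height the radius interpolates to r₁+(r₂−r₁)t = 9.053, giving a regular 32-gon of that circumradius (area = (32/2)·9.053²·sin(360°/32) = 255.84 mm²); Taking the union: the regions partially overlap — summed areas 592.38 mm² minus the doubly-counted overlap 111.40 mm² gives 480.98 mm² — area = 480.98 mm². So its area = 480.98 mm². Layer 21 is larger (480.98 vs 258.50 mm²).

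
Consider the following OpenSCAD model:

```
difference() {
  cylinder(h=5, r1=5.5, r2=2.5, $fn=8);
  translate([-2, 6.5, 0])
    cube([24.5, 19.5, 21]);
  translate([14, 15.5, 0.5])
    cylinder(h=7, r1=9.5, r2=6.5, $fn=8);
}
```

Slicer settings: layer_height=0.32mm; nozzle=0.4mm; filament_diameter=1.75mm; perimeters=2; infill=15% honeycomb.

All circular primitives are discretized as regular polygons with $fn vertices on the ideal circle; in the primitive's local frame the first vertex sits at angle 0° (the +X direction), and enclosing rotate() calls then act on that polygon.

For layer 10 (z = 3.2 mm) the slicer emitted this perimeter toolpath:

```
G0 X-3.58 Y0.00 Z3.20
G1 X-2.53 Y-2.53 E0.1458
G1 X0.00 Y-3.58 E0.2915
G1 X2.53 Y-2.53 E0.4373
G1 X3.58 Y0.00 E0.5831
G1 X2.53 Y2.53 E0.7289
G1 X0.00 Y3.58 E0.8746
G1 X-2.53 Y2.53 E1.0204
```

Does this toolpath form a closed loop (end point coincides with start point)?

no

Start point (G0): (-3.58, 0.00). End point (last G1): the path does not return to the start — open.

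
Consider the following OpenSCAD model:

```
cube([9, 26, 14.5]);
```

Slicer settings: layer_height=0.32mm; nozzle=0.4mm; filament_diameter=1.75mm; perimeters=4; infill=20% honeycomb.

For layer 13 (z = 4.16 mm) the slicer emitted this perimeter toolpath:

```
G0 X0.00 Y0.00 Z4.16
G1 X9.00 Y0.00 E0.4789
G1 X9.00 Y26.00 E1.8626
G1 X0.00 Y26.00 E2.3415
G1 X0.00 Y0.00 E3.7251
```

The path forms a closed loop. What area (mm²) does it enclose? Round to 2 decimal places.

234.00 mm²

Apply the shoelace formula to the sequence of (X, Y) vertices; enclosed area = 234.00 mm².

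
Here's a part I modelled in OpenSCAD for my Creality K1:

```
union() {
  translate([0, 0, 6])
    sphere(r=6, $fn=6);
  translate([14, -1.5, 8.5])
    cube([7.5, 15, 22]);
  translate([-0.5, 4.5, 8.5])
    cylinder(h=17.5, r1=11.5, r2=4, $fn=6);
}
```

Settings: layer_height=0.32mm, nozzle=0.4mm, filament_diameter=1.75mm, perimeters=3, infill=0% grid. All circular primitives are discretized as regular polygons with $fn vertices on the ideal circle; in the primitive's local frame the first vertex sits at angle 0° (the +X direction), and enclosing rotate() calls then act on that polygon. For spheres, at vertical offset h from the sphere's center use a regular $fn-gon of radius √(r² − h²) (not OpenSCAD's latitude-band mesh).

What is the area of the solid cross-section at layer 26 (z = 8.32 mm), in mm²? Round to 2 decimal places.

At z = 8.32 mm: the sphere: section is a regular 6-gon, circumradius = √(r²−h²) = √(6²−2.32²) = 5.533 (area = (6/2)·5.533²·sin(360°/6) = 79.55 mm²); the cube at (14, -1.5) is not intersected at this z (z outside [8.5, 30.5]); the cone at (-0.5, 4.5) is not intersected at this z (z outside [8.5, 26]); Combining (union): only the r=6 sphere is present, so the union is just that shape — area = 79.55 mm². Overall, the cross-section is a single solid region. Net area = 79.55 mm².

79.55 mm²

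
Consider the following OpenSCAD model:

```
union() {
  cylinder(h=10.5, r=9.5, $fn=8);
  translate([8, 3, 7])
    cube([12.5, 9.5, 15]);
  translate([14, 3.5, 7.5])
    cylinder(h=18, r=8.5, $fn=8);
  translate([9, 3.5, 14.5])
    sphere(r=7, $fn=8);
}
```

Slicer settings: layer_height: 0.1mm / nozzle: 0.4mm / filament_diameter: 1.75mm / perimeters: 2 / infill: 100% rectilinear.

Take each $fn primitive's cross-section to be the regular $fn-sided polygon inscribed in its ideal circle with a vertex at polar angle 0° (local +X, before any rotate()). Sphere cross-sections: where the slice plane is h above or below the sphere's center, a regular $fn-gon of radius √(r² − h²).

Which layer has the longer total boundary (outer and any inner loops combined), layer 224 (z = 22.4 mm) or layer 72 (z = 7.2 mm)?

Layer 224 (z = 22.4): the cylinder is not intersected at this z (z outside [0, 10.5]); the cube at (8, 3) is not intersected at this z (z outside [7, 22]); the cylinder at (14, 3.5): section is a regular 8-gon, circumradius r=8.5 (perimeter = 2·8·8.500·sin(180°/8) = 52.04 mm); the sphere at (9, 3.5) does not reach this height (|z−center|=7.900 > r=7); Merging all regions: only the r=8.5 cylinder at (14, 3.5) is present, so the union is just that shape — boundary = 52.04 mm. So its perimeter = 52.04 mm. Layer 72 (z = 7.2): the r=9.5 cylinder contributes a regular 8-gon of circumradius 9.5 (perimeter = 2·8·9.500·sin(180°/8) = 58.17 mm); the cube at (8, 3) is present — its section is the full 12.5×9.5 rectangle (perimeter 44.00 mm); the cylinder at (14, 3.5) does not reach this height (z outside [7.5, 25.5]); the sphere at (9, 3.5) is absent (|z−center|=7.300 > r=7); Merging all regions: the regions partially overlap (shared area 0.08 mm²), so the edge portions inside another operand are dropped and the merged outline is re-measured after clipping — boundary = 100.62 mm. So its perimeter = 100.62 mm. Layer 72 is larger (100.62 vs 52.04 mm).

layer 72 (z = 7.2 mm)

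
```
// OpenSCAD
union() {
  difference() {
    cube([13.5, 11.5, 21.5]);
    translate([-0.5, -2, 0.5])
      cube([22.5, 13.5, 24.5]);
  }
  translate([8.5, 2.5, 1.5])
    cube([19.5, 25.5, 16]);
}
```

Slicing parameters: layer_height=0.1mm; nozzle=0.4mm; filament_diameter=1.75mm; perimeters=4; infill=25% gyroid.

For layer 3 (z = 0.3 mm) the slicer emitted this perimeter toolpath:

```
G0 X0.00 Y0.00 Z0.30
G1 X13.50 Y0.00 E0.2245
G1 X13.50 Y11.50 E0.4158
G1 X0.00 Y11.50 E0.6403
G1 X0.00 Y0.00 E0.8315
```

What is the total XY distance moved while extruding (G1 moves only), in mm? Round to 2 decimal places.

Sum the Euclidean lengths of each G1 segment: total = 50.00 mm.

50.00 mm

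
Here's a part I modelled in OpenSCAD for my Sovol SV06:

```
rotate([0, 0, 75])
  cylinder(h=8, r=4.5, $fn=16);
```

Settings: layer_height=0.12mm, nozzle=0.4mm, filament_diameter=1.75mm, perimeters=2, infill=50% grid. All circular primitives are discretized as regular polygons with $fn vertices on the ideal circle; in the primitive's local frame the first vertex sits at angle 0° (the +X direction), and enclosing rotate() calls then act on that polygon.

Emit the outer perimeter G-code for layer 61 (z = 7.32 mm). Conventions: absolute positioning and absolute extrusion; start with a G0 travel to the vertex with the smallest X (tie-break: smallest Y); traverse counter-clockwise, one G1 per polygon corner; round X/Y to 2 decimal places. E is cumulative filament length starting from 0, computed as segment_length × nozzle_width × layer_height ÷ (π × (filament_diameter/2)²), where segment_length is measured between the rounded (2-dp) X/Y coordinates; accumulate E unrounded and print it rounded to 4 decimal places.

G0 X-4.46 Y-0.59 Z7.32
G1 X-3.90 Y-2.25 E0.0350
G1 X-2.74 Y-3.57 E0.0700
G1 X-1.16 Y-4.35 E0.1052
G1 X0.59 Y-4.46 E0.1402
G1 X2.25 Y-3.90 E0.1751
G1 X3.57 Y-2.74 E0.2102
G1 X4.35 Y-1.16 E0.2454
G1 X4.46 Y0.59 E0.2804
G1 X3.90 Y2.25 E0.3153
G1 X2.74 Y3.57 E0.3504
G1 X1.16 Y4.35 E0.3856
G1 X-0.59 Y4.46 E0.4206
G1 X-2.25 Y3.90 E0.4555
G1 X-3.57 Y2.74 E0.4906
G1 X-4.35 Y1.16 E0.5257
G1 X-4.46 Y-0.59 E0.5607

At z = 7.32 mm: the r=4.5 cylinder contributes a regular 16-gon of circumradius 4.5; (rotated 75° about Z; rotation is an isometry so areas/perimeters/island counts are preserved). The outline is a single polygon with 16 vertices. Extrusion per mm of travel: 0.4 × 0.12 / (π × 0.875²) = 0.019956. Accumulating E over each segment gives final E = 0.5607.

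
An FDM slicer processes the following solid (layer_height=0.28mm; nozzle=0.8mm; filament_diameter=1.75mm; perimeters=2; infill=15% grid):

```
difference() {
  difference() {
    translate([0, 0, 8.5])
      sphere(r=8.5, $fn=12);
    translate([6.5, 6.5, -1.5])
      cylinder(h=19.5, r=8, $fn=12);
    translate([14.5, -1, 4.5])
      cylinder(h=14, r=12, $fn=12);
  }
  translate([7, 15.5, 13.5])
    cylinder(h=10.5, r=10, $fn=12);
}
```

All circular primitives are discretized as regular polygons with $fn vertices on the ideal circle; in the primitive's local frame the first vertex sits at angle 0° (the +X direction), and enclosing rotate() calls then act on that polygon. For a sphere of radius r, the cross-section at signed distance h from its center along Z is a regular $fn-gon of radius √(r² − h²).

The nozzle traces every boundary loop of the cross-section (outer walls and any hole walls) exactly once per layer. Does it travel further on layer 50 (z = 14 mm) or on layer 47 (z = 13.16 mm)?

Layer 50 (z = 14): the r=8.5 sphere slices to a regular 12-gon of circumradius 6.481 (√(r²−h²) with h=5.5 from center) (perimeter = 2·12·6.481·sin(180°/12) = 40.26 mm); the r=8 cylinder at (6.5, 6.5) contributes a regular 12-gon of circumradius 8 (perimeter = 2·12·8.000·sin(180°/12) = 49.69 mm); the r=12 cylinder at (14.5, -1) contributes a regular 12-gon of circumradius 12 (perimeter = 2·12·12.000·sin(180°/12) = 74.54 mm); Subtracting the remaining from the first: starting from the r=8.5 sphere, the r=8 cylinder at (6.5, 6.5) partially overlaps it — only the 36.63 mm² overlap (of its 192.00 mm²) is removed, clipping the outline; the r=12 cylinder at (14.5, -1) partially overlaps it — only the 9.72 mm² overlap (of its 432.00 mm²) is removed, clipping the outline — boundary = 35.54 mm; the cylinder at (7, 15.5): section is a regular 12-gon, circumradius r=10 (perimeter = 2·12·10.000·sin(180°/12) = 62.12 mm); Taking the first minus the rest: starting from that combined region, the r=10 cylinder at (7, 15.5) misses the remaining region (no effect) — boundary = 35.54 mm. So its perimeter = 35.54 mm. Layer 47 (z = 13.16): the sphere: section is a regular 12-gon, circumradius = √(r²−h²) = √(8.5²−4.66²) = 7.109 (perimeter = 2·12·7.109·sin(180°/12) = 44.16 mm); the r=8 cylinder at (6.5, 6.5) gives a regular 12-gon of circumradius 8 (constant along its height) (perimeter = 2·12·8.000·sin(180°/12) = 49.69 mm); the cylinder at (14.5, -1): section is a regular 12-gon, circumradius r=12 (perimeter = 2·12·12.000·sin(180°/12) = 74.54 mm); Taking the first minus the rest: starting from the r=8.5 sphere, the r=8 cylinder at (6.5, 6.5) partially overlaps it — only the 44.86 mm² overlap (of its 192.00 mm²) is removed, clipping the outline; the r=12 cylinder at (14.5, -1) partially overlaps it — only the 12.79 mm² overlap (of its 432.00 mm²) is removed, clipping the outline — boundary = 38.92 mm; the cylinder at (7, 15.5) does not reach this height (z outside [13.5, 24]); Taking the first minus the rest: none of the subtracted shapes is present at this height, so the result so far is unchanged — boundary = 38.92 mm. So its perimeter = 38.92 mm. Layer 47 is larger (38.92 vs 35.54 mm).

layer 47 (z = 13.16 mm)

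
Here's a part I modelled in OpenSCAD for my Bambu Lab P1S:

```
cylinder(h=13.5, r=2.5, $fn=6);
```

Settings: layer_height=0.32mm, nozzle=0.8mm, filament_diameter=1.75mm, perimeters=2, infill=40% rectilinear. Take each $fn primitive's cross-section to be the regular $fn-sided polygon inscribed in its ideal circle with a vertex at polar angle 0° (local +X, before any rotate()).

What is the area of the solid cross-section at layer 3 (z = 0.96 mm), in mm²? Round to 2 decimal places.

At z = 0.96 mm: the r=2.5 cylinder gives a regular 6-gon of circumradius 2.5 (constant along its height) (area = (6/2)·2.500²·sin(360°/6) = 16.24 mm²). Overall, the cross-section is a single solid region. Net area = 16.24 mm².

16.24 mm²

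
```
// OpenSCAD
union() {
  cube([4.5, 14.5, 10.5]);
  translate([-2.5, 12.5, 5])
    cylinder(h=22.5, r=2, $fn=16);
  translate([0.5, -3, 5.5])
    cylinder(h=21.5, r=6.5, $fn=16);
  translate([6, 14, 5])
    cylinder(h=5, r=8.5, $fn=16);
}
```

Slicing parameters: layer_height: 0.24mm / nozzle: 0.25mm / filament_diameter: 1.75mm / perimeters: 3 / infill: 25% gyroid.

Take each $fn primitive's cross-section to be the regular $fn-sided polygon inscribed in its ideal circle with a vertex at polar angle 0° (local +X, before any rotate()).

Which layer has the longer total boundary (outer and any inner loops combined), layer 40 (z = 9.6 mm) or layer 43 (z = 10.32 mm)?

Layer 40 (z = 9.6): the 4.5×14.5 cube contributes its full rectangle (perimeter 38.00 mm); the cylinder at (-2.5, 12.5): section is a regular 16-gon, circumradius r=2 (perimeter = 2·16·2.000·sin(180°/16) = 12.49 mm); the r=6.5 cylinder at (0.5, -3) gives a regular 16-gon of circumradius 6.5 (constant along its height) (perimeter = 2·16·6.500·sin(180°/16) = 40.58 mm); the r=8.5 cylinder at (6, 14) contributes a regular 16-gon of circumradius 8.5 (perimeter = 2·16·8.500·sin(180°/16) = 53.06 mm); Combining (union): the regions partially overlap (shared area 53.89 mm²), so the edge portions inside another operand are dropped and the merged outline is re-measured after clipping — boundary = 95.21 mm. So its perimeter = 95.21 mm. Layer 43 (z = 10.32): the cube (footprint 4.5×14.5) is included at this height (perimeter 38.00 mm); the r=2 cylinder at (-2.5, 12.5) gives a regular 16-gon of circumradius 2 (constant along its height) (perimeter = 2·16·2.000·sin(180°/16) = 12.49 mm); the cylinder at (0.5, -3): section is a regular 16-gon, circumradius r=6.5 (perimeter = 2·16·6.500·sin(180°/16) = 40.58 mm); the cylinder at (6, 14) is not intersected at this z (z outside [5, 10]); Merging all regions: the regions partially overlap (shared area 13.60 mm²), so the edge portions inside another operand are dropped and the merged outline is re-measured after clipping — boundary = 76.30 mm. So its perimeter = 76.30 mm. Layer 40 is larger (95.21 vs 76.30 mm).

layer 40 (z = 9.6 mm)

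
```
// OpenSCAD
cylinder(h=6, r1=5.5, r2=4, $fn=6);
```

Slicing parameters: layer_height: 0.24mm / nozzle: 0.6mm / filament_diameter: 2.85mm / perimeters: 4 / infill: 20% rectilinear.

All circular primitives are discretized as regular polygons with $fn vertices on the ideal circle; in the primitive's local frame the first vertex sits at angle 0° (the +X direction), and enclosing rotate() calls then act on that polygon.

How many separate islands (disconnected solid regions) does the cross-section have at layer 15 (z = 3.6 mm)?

1

At z = 3.6 mm: the cone: at t=0.600 of its height the radius interpolates to r₁+(r₂−r₁)t = 4.600, giving a regular 6-gon of that circumradius. Overall, the cross-section is a single solid region. Island count = 1.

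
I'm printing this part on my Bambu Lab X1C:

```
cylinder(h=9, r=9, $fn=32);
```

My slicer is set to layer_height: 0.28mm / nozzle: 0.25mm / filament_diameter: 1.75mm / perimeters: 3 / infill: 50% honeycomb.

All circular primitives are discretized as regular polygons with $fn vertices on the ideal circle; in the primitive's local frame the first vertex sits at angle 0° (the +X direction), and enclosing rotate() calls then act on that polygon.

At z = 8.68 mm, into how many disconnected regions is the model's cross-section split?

At z = 8.68 mm: the r=9 cylinder contributes a regular 32-gon of circumradius 9. The result has 1 disconnected region.

1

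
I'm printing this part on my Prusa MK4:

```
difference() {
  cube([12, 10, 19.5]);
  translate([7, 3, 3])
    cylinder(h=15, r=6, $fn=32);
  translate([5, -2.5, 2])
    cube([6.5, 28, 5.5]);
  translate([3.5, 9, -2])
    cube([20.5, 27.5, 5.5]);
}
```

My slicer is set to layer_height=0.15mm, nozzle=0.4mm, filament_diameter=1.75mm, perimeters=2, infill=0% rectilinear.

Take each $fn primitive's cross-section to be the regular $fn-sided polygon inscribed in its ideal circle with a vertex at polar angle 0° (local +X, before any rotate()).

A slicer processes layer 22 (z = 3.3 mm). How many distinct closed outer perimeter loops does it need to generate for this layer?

At z = 3.3 mm: the cube is present — its section is the full 12×10 rectangle; the r=6 cylinder at (7, 3) contributes a regular 32-gon of circumradius 6; the cube at (5, -2.5) (footprint 6.5×28) is included at this height; the 20.5×27.5 cube at (3.5, 9) contributes its full rectangle; After the difference (first − rest): starting from the 12×10 cube, the r=6 cylinder at (7, 3) partially overlaps it — only the 86.16 mm² overlap (of its 112.37 mm²) is removed, clipping the outline; the 6.5×28 cube at (5, -2.5) partially overlaps it — only the 9.67 mm² overlap (of its 182.00 mm²) is removed, clipping the outline; the 20.5×27.5 cube at (3.5, 9) partially overlaps it — only the 2.00 mm² overlap (of its 563.75 mm²) is removed, clipping the outline — 2 connected regions. The result has 2 disconnected regions.

2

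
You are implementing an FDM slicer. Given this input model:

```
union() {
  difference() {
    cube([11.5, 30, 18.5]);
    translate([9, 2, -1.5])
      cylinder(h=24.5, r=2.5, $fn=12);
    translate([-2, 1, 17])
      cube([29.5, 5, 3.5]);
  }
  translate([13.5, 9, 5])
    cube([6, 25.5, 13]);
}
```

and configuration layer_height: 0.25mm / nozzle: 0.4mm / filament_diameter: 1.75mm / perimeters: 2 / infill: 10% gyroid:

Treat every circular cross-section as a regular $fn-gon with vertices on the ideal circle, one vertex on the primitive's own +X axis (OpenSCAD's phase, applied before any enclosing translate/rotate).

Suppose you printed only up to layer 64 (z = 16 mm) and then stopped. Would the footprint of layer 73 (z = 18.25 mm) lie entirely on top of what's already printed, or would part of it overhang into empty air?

Compare the two slices. At z = 16: the 11.5×30 cube contributes its full rectangle (area 345.00 mm²); the cylinder at (9, 2): section is a regular 12-gon, circumradius r=2.5 (area = (12/2)·2.500²·sin(360°/12) = 18.75 mm²); the cube at (-2, 1) is absent (z outside [17, 20.5]); After the difference (first − rest): starting from the 11.5×30 cube (345.00 mm²), the r=2.5 cylinder at (9, 2) partially overlaps it — only the 17.89 mm² overlap (of its 18.75 mm²) is removed, clipping the outline — area = 327.11 mm²; the cube at (13.5, 9) is present — its section is the full 6×25.5 rectangle (area 153.00 mm²); Taking the union: the 2 present regions are separate (no shared area or edge), so areas and boundary lengths simply add and each stays a separate island — area = 480.11 mm². At z = 18.25: the cube (footprint 11.5×30) is included at this height (area 345.00 mm²); the cylinder at (9, 2): section is a regular 12-gon, circumradius r=2.5 (area = (12/2)·2.500²·sin(360°/12) = 18.75 mm²); the cube at (-2, 1) is present — its section is the full 29.5×5 rectangle (area 147.50 mm²); Subtracting the remaining from the first: starting from the 11.5×30 cube (345.00 mm²), the r=2.5 cylinder at (9, 2) partially overlaps it — only the 17.89 mm² overlap (of its 18.75 mm²) is removed, clipping the outline; the 29.5×5 cube at (-2, 1) partially overlaps it — only the 43.39 mm² overlap (of its 147.50 mm²) is removed, clipping the outline — area = 283.72 mm²; the cube at (13.5, 9) is not intersected at this z (z outside [5, 18]); Combining (union): only that combined region is present, so the union is just that shape — area = 283.72 mm². Checking containment: the cross-section at z = 18.25 is a subset of the cross-section at z = 16.

entirely on top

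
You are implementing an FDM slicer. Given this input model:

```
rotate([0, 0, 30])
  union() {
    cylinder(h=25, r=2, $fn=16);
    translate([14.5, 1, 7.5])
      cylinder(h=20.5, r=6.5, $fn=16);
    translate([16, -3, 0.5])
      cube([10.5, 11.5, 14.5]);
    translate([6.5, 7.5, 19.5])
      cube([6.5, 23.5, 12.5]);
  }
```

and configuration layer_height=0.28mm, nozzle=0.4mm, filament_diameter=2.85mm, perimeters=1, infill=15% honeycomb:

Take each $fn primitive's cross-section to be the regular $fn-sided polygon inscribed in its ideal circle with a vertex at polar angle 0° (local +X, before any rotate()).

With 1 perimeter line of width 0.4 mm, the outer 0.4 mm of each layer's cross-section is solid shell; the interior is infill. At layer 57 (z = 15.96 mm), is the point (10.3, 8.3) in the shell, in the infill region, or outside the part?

At z = 15.96 mm: the cylinder: section is a regular 16-gon, circumradius r=2; the cylinder at (14.5, 1): section is a regular 16-gon, circumradius r=6.5; the cube at (16, -3) is not intersected at this z (z outside [0.5, 15]); the cube at (6.5, 7.5) does not reach this height (z outside [19.5, 32]); Combining (union): the 2 present regions are separate (no shared area or edge), so areas and boundary lengths simply add and each stays a separate island — 2 connected regions; (whole slice rotated 30° about Z — lengths, areas and connectivity unchanged). Overall, the cross-section has 2 separate islands. Undo the 30° rotation: the query point maps to (13.070, 2.038) in the un-rotated model frame. The nearest boundary edge runs (8.49, 3.49)→(9.90, 5.60); distance from the point to it = 4.61 mm. (Shell/infill is judged within the island containing the point — the largest one.) The point is inside the cross-section and 4.61 mm from the nearest boundary — more than the 0.4 mm shell width (1 × 0.4), so it's in the infill interior.

infill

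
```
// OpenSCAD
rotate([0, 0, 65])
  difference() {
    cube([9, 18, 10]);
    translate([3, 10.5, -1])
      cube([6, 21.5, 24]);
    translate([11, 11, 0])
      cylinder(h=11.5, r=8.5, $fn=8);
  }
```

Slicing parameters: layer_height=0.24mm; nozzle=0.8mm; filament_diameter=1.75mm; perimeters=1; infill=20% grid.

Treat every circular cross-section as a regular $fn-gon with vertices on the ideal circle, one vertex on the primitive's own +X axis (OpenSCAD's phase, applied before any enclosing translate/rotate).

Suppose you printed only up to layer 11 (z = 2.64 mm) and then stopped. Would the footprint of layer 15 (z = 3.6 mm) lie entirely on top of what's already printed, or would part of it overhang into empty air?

entirely on top

Compare the two slices. At z = 2.64: the cube is present — its section is the full 9×18 rectangle (area 162.00 mm²); the cube at (3, 10.5) (footprint 6×21.5) is included at this height (area 129.00 mm²); the r=8.5 cylinder at (11, 11) gives a regular 8-gon of circumradius 8.5 (constant along its height) (area = (8/2)·8.500²·sin(360°/8) = 204.35 mm²); Taking the first minus the rest: starting from the 9×18 cube (162.00 mm²), the 6×21.5 cube at (3, 10.5) partially overlaps it — only the 45.00 mm² overlap (of its 129.00 mm²) is removed, clipping the outline; the r=8.5 cylinder at (11, 11) partially overlaps it — only the 32.22 mm² overlap (of its 204.35 mm²) is removed, clipping the outline — area = 84.78 mm²; (rotated 65° about Z; rotation is an isometry so areas/perimeters/island counts are preserved). At z = 3.6: the 9×18 cube contributes its full rectangle (area 162.00 mm²); the cube at (3, 10.5) is present — its section is the full 6×21.5 rectangle (area 129.00 mm²); the cylinder at (11, 11): section is a regular 8-gon, circumradius r=8.5 (area = (8/2)·8.500²·sin(360°/8) = 204.35 mm²); Subtracting the remaining from the first: starting from the 9×18 cube (162.00 mm²), the 6×21.5 cube at (3, 10.5) partially overlaps it — only the 45.00 mm² overlap (of its 129.00 mm²) is removed, clipping the outline; the r=8.5 cylinder at (11, 11) partially overlaps it — only the 32.22 mm² overlap (of its 204.35 mm²) is removed, clipping the outline — area = 84.78 mm²; (rotated 65° about Z; rotation is an isometry so areas/perimeters/island counts are preserved). Checking containment: the cross-section at z = 3.6 is a subset of the cross-section at z = 2.64.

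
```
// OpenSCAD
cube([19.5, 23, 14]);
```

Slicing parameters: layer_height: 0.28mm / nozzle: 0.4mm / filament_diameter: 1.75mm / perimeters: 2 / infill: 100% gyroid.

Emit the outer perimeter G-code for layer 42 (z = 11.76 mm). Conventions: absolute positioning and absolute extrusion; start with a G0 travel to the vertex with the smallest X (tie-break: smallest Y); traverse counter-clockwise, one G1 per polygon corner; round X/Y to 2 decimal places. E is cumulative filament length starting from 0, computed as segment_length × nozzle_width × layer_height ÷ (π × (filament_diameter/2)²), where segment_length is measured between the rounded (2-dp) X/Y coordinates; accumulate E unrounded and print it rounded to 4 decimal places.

G0 X0.00 Y0.00 Z11.76
G1 X19.50 Y0.00 E0.9080
G1 X19.50 Y23.00 E1.9790
G1 X0.00 Y23.00 E2.8870
G1 X0.00 Y0.00 E3.9580

At z = 11.76 mm: the 19.5×23 cube contributes its full rectangle. The outline is a single polygon with 4 vertices. Extrusion per mm of travel: 0.4 × 0.28 / (π × 0.875²) = 0.046564. Accumulating E over each segment gives final E = 3.9580.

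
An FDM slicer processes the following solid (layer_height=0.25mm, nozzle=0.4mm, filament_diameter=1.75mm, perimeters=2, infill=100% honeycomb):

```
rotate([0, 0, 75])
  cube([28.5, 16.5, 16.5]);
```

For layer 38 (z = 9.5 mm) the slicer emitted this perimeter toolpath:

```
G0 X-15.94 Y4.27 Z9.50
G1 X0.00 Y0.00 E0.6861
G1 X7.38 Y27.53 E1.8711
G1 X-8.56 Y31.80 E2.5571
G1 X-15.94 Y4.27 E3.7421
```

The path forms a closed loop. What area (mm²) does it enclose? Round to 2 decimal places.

470.34 mm²

Apply the shoelace formula to the sequence of (X, Y) vertices; enclosed area = 470.34 mm².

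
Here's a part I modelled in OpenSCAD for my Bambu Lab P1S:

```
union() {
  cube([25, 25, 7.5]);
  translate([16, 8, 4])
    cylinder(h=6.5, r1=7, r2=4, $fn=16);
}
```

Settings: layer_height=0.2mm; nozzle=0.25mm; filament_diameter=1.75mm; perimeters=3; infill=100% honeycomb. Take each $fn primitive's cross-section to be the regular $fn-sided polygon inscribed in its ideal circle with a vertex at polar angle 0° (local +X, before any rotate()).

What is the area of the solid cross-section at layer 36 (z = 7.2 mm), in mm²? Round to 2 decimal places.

At z = 7.2 mm: the cube is present — its section is the full 25×25 rectangle (area 625.00 mm²); the cone at (16, 8): at t=0.492 of its height the radius interpolates to r₁+(r₂−r₁)t = 5.523, giving a regular 16-gon of that circumradius (area = (16/2)·5.523²·sin(360°/16) = 93.39 mm²); Combining (union): the cone at (16, 8) lies entirely inside the 25×25 cube, so the union is just the 25×25 cube — area = 625.00 mm². Overall, the cross-section is a single solid region. Net area = 625.00 mm².

625.00 mm²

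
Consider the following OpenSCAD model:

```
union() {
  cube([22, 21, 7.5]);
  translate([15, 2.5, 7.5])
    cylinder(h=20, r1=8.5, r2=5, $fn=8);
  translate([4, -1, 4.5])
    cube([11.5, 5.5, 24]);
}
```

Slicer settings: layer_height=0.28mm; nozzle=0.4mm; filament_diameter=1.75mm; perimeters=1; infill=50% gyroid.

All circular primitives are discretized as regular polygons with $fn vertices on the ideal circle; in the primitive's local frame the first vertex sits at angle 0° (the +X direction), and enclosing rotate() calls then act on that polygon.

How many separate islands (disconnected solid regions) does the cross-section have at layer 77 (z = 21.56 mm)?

1

At z = 21.56 mm: the cube does not reach this height (z outside [0, 7.5]); the cone at (15, 2.5) (r1=8.5→r2=5) has section circumradius 6.040 here — a regular 8-gon; the cube at (4, -1) is present — its section is the full 11.5×5.5 rectangle; Taking the union: the regions partially overlap (shared area 32.60 mm²), so overlapping operands fuse into one piece — 1 connected region. Overall, the cross-section is a single solid region. Island count = 1.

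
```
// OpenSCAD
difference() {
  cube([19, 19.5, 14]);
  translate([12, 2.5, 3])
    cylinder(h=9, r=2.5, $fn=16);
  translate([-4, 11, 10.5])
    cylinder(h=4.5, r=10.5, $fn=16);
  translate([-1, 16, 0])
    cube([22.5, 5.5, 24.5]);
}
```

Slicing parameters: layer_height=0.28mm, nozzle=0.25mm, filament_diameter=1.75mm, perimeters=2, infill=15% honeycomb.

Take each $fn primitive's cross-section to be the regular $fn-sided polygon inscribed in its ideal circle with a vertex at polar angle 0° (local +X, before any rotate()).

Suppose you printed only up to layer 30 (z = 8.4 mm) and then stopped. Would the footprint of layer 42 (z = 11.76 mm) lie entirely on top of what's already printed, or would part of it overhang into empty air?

entirely on top

Compare the two slices. At z = 8.4: the cube (footprint 19×19.5) is included at this height (area 370.50 mm²); the r=2.5 cylinder at (12, 2.5) gives a regular 16-gon of circumradius 2.5 (constant along its height) (area = (16/2)·2.500²·sin(360°/16) = 19.13 mm²); the cylinder at (-4, 11) is not intersected at this z (z outside [10.5, 15]); the 22.5×5.5 cube at (-1, 16) contributes its full rectangle (area 123.75 mm²); After the difference (first − rest): starting from the 19×19.5 cube (370.50 mm²), the r=2.5 cylinder at (12, 2.5) lies inside it touching the edge (removes its full 19.13 mm²); the 22.5×5.5 cube at (-1, 16) partially overlaps it — only the 66.50 mm² overlap (of its 123.75 mm²) is removed, clipping the outline — area = 284.87 mm². At z = 11.76: the cube (footprint 19×19.5) is included at this height (area 370.50 mm²); the r=2.5 cylinder at (12, 2.5) gives a regular 16-gon of circumradius 2.5 (constant along its height) (area = (16/2)·2.500²·sin(360°/16) = 19.13 mm²); the r=10.5 cylinder at (-4, 11) gives a regular 16-gon of circumradius 10.5 (constant along its height) (area = (16/2)·10.500²·sin(360°/16) = 337.53 mm²); the cube at (-1, 16) is present — its section is the full 22.5×5.5 rectangle (area 123.75 mm²); Subtracting the remaining from the first: starting from the 19×19.5 cube (370.50 mm²), the r=2.5 cylinder at (12, 2.5) lies inside it touching the edge (removes its full 19.13 mm²); the r=10.5 cylinder at (-4, 11) partially overlaps it — only the 86.85 mm² overlap (of its 337.53 mm²) is removed, clipping the outline; the 22.5×5.5 cube at (-1, 16) partially overlaps it — only the 53.42 mm² overlap (of its 123.75 mm²) is removed, clipping the outline — area = 211.11 mm². Checking containment: the cross-section at z = 11.76 is a subset of the cross-section at z = 8.4.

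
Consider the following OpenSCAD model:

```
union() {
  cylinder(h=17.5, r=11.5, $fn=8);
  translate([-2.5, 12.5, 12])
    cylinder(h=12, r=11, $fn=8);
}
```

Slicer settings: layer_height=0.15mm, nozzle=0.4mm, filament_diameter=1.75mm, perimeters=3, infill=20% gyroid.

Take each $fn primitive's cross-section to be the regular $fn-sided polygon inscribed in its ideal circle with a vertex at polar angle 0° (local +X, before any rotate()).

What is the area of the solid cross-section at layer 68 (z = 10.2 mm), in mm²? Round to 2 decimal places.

At z = 10.2 mm: the cylinder: section is a regular 8-gon, circumradius r=11.5 (area = (8/2)·11.500²·sin(360°/8) = 374.06 mm²); the cylinder at (-2.5, 12.5) does not reach this height (z outside [12, 24]); Combining (union): only the r=11.5 cylinder is present, so the union is just that shape — area = 374.06 mm². Overall, the cross-section is a single solid region. Net area = 374.06 mm².

374.06 mm²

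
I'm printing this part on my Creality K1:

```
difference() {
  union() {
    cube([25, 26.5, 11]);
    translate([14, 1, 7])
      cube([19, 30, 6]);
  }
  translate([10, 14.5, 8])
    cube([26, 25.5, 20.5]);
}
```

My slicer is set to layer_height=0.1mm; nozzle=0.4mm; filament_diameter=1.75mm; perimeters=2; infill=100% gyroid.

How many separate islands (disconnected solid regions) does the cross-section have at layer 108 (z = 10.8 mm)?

At z = 10.8 mm: the cube (footprint 25×26.5) is included at this height; the cube at (14, 1) is present — its section is the full 19×30 rectangle; Taking the union: the regions partially overlap (shared area 280.50 mm²), so overlapping operands fuse into one piece — 1 connected region; the cube at (10, 14.5) (footprint 26×25.5) is included at this height; Subtracting the remaining from the first: starting from the result so far, the 26×25.5 cube at (10, 14.5) partially overlaps it — only the 361.50 mm² overlap (of its 663.00 mm²) is removed, clipping the outline — 1 connected region. Overall, the cross-section is a single solid region. Island count = 1.

1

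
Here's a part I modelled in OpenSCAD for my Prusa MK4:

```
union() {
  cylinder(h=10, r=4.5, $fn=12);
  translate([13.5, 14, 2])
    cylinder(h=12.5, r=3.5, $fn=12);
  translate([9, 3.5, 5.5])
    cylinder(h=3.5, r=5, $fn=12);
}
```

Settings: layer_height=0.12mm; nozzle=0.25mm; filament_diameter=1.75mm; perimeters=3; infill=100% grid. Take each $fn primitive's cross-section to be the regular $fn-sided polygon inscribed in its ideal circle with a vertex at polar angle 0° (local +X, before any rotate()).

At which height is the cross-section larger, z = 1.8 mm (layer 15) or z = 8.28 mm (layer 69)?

Layer 15 (z = 1.8): the r=4.5 cylinder gives a regular 12-gon of circumradius 4.5 (constant along its height) (area = (12/2)·4.500²·sin(360°/12) = 60.75 mm²); the cylinder at (13.5, 14) is absent (z outside [2, 14.5]); the cylinder at (9, 3.5) is absent (z outside [5.5, 9]); Taking the union: only the r=4.5 cylinder is present, so the union is just that shape — area = 60.75 mm². So its area = 60.75 mm². Layer 69 (z = 8.28): the r=4.5 cylinder gives a regular 12-gon of circumradius 4.5 (constant along its height) (area = (12/2)·4.500²·sin(360°/12) = 60.75 mm²); the r=3.5 cylinder at (13.5, 14) contributes a regular 12-gon of circumradius 3.5 (area = (12/2)·3.500²·sin(360°/12) = 36.75 mm²); the cylinder at (9, 3.5): section is a regular 12-gon, circumradius r=5 (area = (12/2)·5.000²·sin(360°/12) = 75.00 mm²); Merging all regions: the 3 present regions are separate (no shared area or edge), so areas and boundary lengths simply add and each stays a separate island — area = 172.50 mm². So its area = 172.50 mm². Layer 69 is larger (172.50 vs 60.75 mm²).

layer 69 (z = 8.28 mm)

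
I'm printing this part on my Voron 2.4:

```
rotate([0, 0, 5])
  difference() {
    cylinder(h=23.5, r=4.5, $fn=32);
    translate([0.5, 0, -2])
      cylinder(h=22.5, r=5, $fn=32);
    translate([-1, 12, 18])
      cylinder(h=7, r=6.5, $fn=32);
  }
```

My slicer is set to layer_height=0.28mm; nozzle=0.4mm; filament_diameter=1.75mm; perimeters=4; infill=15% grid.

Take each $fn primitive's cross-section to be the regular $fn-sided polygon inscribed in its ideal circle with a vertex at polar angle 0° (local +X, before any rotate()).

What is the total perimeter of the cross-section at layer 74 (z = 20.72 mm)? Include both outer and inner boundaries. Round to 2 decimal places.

At z = 20.72 mm: the r=4.5 cylinder contributes a regular 32-gon of circumradius 4.5 (perimeter = 2·32·4.500·sin(180°/32) = 28.23 mm); the cylinder at (0.5, 0) is not intersected at this z (z outside [-2, 20.5]); the r=6.5 cylinder at (-1, 12) gives a regular 32-gon of circumradius 6.5 (constant along its height) (perimeter = 2·32·6.500·sin(180°/32) = 40.78 mm); Subtracting the remaining from the first: starting from the r=4.5 cylinder, the r=6.5 cylinder at (-1, 12) misses the remaining region (no effect) — boundary = 28.23 mm; (whole slice rotated 5° about Z — lengths, areas and connectivity unchanged). Overall, the cross-section is a single solid region. Total boundary length (outer) = 28.23 mm.

28.23 mm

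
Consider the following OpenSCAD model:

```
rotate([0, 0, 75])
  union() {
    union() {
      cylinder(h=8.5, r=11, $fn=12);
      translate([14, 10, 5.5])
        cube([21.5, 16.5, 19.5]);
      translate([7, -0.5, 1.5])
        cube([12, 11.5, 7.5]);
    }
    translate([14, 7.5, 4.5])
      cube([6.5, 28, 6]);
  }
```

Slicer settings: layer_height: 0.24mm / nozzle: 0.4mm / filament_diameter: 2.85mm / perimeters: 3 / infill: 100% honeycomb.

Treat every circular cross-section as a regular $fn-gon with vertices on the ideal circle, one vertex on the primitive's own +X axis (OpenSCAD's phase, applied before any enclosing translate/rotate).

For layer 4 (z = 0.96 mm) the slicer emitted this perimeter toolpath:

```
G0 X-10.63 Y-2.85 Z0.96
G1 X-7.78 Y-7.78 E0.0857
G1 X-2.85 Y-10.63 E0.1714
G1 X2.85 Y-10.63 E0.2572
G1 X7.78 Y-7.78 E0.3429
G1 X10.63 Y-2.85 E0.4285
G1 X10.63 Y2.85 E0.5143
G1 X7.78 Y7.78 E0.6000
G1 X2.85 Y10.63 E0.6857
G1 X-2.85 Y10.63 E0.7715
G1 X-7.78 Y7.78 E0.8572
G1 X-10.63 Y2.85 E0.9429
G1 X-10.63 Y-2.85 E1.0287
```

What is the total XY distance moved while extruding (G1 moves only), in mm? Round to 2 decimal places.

Sum the Euclidean lengths of each G1 segment: total = 68.36 mm.

68.36 mm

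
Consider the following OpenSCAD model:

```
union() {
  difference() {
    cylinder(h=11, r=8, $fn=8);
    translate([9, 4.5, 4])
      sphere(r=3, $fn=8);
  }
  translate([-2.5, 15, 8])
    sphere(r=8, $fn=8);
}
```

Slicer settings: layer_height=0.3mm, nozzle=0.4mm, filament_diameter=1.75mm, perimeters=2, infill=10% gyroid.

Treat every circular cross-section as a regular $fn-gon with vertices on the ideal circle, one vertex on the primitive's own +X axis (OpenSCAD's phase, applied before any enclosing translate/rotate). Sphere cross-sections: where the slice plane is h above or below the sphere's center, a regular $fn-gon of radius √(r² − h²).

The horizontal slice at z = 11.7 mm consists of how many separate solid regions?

At z = 11.7 mm: the cylinder does not reach this height (z outside [0, 11]); the sphere at (9, 4.5) is absent (|z−center|=7.700 > r=3); Subtracting the remaining from the first: the first operand is absent here, so nothing remains; the sphere at (-2.5, 15): section is a regular 8-gon, circumradius = √(r²−h²) = √(8²−3.7²) = 7.093; Merging all regions: only the r=8 sphere at (-2.5, 15) is present, so the union is just that shape — 1 connected region. The result has 1 disconnected region.

1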